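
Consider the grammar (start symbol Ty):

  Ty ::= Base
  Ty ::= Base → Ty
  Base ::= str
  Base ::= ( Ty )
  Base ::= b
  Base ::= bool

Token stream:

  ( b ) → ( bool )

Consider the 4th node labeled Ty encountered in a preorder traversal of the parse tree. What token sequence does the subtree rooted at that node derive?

[Ty [Base ( [Ty [Base b]] )] → [Ty [Base ( [Ty [Base bool]] )]]]

bool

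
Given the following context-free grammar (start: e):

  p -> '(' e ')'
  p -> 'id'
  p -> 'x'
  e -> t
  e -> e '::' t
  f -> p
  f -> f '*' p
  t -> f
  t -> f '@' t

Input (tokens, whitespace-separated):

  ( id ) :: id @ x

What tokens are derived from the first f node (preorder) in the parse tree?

( id )

[e [e [t [f [p ( [e [t [f [p id]]]] )]]]] :: [t [f [p id]] @ [t [f [p x]]]]]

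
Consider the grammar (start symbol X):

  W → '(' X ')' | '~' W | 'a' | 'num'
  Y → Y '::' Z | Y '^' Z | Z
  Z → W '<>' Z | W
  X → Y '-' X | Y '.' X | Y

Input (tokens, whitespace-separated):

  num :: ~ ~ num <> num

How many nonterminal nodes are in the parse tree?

[X [Y [Y [Z [W num]]] :: [Z [W ~ [W ~ [W num]]] <> [Z [W num]]]]]

11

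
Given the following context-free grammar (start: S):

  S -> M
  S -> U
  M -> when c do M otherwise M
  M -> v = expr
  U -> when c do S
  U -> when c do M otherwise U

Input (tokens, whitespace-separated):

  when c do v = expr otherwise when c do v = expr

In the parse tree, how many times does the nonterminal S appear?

2

[S [U when c do [M v = expr] otherwise [U when c do [S [M v = expr]]]]]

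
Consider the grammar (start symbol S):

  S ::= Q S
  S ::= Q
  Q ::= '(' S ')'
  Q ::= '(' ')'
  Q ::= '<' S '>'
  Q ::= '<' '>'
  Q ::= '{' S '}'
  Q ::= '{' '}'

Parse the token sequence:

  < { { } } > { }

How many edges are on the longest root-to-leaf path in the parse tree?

[S [Q < [S [Q { [S [Q { }]] }]] >] [S [Q { }]]]

6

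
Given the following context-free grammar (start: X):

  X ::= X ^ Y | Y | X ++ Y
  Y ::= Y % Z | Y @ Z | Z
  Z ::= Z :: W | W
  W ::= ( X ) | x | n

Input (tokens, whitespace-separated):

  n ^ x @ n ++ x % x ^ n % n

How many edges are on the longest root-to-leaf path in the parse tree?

[X [X [X [X [Y [Z [W n]]]] ^ [Y [Y [Z [W x]]] @ [Z [W n]]]] ++ [Y [Y [Z [W x]]] % [Z [W x]]]] ^ [Y [Y [Z [W n]]] % [Z [W n]]]]

7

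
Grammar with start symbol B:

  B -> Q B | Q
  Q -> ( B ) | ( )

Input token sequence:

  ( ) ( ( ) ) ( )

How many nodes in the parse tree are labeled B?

4

[B [Q ( )] [B [Q ( [B [Q ( )]] )] [B [Q ( )]]]]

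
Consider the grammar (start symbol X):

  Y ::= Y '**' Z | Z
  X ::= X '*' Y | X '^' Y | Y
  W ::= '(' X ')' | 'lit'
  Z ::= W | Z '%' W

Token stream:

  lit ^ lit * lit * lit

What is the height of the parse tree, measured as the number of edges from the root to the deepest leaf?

[X [X [X [X [Y [Z [W lit]]]] ^ [Y [Z [W lit]]]] * [Y [Z [W lit]]]] * [Y [Z [W lit]]]]

7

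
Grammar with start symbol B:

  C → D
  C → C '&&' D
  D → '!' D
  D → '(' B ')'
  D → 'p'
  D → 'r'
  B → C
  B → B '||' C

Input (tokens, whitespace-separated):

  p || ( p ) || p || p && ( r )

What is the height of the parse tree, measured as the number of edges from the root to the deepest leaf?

[B [B [B [B [C [D p]]] || [C [D ( [B [C [D p]]] )]]] || [C [D p]]] || [C [C [D p]] && [D ( [B [C [D r]]] )]]]

8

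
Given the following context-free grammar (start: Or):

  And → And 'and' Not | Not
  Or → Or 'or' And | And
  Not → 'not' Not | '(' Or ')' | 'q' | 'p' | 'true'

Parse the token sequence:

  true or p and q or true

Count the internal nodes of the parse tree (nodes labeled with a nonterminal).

[Or [Or [Or [And [Not true]]] or [And [And [Not p]] and [Not q]]] or [And [Not true]]]

11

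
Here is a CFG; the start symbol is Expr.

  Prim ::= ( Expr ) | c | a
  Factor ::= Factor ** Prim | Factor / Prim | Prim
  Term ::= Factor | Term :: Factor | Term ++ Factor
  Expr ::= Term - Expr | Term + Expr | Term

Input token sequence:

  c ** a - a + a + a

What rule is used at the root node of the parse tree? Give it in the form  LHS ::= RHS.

Expr ::= Term - Expr

[Expr [Term [Factor [Factor [Prim c]] ** [Prim a]]] - [Expr [Term [Factor [Prim a]]] + [Expr [Term [Factor [Prim a]]] + [Expr [Term [Factor [Prim a]]]]]]]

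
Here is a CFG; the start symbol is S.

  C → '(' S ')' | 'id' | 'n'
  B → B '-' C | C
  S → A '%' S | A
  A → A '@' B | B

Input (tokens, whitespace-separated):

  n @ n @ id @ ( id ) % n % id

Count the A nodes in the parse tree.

[S [A [A [A [A [B [C n]]] @ [B [C n]]] @ [B [C id]]] @ [B [C ( [S [A [B [C id]]]] )]]] % [S [A [B [C n]]] % [S [A [B [C id]]]]]]

7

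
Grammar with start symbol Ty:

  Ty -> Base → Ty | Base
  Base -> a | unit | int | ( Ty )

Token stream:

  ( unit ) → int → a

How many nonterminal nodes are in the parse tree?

8

[Ty [Base ( [Ty [Base unit]] )] → [Ty [Base int] → [Ty [Base a]]]]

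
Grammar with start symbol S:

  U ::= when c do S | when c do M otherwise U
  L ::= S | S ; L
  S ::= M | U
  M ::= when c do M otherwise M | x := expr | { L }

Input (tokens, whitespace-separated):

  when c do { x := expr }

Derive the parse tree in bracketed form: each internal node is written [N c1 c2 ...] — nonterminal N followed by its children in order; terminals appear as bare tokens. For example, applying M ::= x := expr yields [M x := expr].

S
U
when c do S
when c do M
when c do { L }
when c do { S }
when c do { M }
when c do { x := expr }

[S [U when c do [S [M { [L [S [M x := expr]]] }]]]]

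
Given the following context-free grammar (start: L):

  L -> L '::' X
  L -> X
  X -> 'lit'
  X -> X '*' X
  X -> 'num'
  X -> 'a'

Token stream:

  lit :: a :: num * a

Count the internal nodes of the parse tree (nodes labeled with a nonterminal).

[L [L [L [X lit]] :: [X a]] :: [X [X num] * [X a]]]

8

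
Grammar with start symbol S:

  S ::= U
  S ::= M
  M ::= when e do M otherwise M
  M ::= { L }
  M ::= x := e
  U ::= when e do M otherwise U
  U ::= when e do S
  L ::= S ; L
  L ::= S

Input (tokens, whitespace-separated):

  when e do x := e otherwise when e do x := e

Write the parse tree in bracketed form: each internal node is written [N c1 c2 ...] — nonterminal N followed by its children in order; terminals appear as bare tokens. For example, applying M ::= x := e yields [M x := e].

S
U
when e do M otherwise U
when e do x := e otherwise U
when e do x := e otherwise when e do S
when e do x := e otherwise when e do M
when e do x := e otherwise when e do x := e

[S [U when e do [M x := e] otherwise [U when e do [S [M x := e]]]]]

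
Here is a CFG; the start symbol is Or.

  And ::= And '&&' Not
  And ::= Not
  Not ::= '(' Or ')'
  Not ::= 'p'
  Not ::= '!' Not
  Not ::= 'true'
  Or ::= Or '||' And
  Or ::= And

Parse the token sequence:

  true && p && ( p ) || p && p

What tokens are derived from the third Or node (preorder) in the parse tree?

[Or [Or [And [And [And [Not true]] && [Not p]] && [Not ( [Or [And [Not p]]] )]]] || [And [And [Not p]] && [Not p]]]

p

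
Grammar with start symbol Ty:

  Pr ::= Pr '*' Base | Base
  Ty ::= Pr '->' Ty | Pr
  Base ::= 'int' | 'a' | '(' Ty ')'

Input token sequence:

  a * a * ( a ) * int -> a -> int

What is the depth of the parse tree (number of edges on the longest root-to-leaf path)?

7

[Ty [Pr [Pr [Pr [Pr [Base a]] * [Base a]] * [Base ( [Ty [Pr [Base a]]] )]] * [Base int]] -> [Ty [Pr [Base a]] -> [Ty [Pr [Base int]]]]]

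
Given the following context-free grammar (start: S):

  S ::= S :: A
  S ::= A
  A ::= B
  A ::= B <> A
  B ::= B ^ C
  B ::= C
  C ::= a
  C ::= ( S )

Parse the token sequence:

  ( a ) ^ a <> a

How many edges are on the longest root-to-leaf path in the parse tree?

[S [A [B [B [C ( [S [A [B [C a]]]] )]] ^ [C a]] <> [A [B [C a]]]]]

9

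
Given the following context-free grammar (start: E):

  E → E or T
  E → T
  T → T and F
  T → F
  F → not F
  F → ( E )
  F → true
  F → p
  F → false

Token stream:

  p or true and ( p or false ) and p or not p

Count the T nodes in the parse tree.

7

[E [E [E [T [F p]]] or [T [T [T [F true]] and [F ( [E [E [T [F p]]] or [T [F false]]] )]] and [F p]]] or [T [F not [F p]]]]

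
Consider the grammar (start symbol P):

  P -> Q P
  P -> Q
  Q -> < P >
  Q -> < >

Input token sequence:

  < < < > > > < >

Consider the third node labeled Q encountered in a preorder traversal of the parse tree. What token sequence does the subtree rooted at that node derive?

[P [Q < [P [Q < [P [Q < >]] >]] >] [P [Q < >]]]

< >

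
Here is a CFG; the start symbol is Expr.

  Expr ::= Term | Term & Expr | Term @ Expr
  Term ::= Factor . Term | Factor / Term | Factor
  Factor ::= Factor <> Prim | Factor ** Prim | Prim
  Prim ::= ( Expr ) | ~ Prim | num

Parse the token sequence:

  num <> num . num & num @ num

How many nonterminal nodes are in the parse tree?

[Expr [Term [Factor [Factor [Prim num]] <> [Prim num]] . [Term [Factor [Prim num]]]] & [Expr [Term [Factor [Prim num]]] @ [Expr [Term [Factor [Prim num]]]]]]

17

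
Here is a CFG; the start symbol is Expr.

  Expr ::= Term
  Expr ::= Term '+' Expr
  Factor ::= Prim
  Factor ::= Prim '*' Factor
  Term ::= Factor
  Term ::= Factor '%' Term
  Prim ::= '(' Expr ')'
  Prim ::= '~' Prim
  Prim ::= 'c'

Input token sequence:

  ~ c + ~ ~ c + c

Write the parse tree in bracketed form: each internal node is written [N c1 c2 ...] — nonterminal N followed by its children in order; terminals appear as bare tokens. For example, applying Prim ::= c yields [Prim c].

Expr
Term + Expr
Factor + Expr
Prim + Expr
~ Prim + Expr
~ c + Expr
~ c + Term + Expr
~ c + Factor + Expr
~ c + Prim + Expr
~ c + ~ Prim + Expr
~ c + ~ ~ Prim + Expr
~ c + ~ ~ c + Expr
~ c + ~ ~ c + Term
~ c + ~ ~ c + Factor
~ c + ~ ~ c + Prim
~ c + ~ ~ c + c

[Expr [Term [Factor [Prim ~ [Prim c]]]] + [Expr [Term [Factor [Prim ~ [Prim ~ [Prim c]]]]] + [Expr [Term [Factor [Prim c]]]]]]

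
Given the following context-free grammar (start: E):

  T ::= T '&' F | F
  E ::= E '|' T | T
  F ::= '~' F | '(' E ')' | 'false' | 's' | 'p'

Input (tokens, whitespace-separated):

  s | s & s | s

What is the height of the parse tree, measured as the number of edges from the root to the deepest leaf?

5

[E [E [E [T [F s]]] | [T [T [F s]] & [F s]]] | [T [F s]]]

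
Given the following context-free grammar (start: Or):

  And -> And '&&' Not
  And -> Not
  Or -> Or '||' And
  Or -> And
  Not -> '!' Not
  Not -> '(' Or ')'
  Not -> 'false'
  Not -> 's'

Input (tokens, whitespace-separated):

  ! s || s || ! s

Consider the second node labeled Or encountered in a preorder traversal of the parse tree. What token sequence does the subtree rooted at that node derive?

[Or [Or [Or [And [Not ! [Not s]]]] || [And [Not s]]] || [And [Not ! [Not s]]]]

! s || s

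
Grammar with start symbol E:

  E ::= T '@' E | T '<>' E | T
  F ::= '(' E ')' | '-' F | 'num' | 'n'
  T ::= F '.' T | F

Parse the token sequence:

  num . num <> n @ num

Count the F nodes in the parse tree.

4

[E [T [F num] . [T [F num]]] <> [E [T [F n]] @ [E [T [F num]]]]]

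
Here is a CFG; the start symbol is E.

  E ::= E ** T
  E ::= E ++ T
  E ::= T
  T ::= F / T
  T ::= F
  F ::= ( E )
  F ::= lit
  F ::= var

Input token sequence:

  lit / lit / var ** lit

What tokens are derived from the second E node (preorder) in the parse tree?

[E [E [T [F lit] / [T [F lit] / [T [F var]]]]] ** [T [F lit]]]

lit / lit / var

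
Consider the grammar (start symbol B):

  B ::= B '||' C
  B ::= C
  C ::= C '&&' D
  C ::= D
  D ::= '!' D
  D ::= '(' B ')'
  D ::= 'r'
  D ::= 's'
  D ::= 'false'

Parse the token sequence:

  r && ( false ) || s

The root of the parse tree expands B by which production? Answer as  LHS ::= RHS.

B ::= B '||' C

[B [B [C [C [D r]] && [D ( [B [C [D false]]] )]]] || [C [D s]]]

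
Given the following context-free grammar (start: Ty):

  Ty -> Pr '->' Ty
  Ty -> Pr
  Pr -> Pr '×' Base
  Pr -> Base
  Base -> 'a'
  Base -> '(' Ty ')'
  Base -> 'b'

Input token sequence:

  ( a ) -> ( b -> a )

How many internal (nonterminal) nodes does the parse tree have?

15

[Ty [Pr [Base ( [Ty [Pr [Base a]]] )]] -> [Ty [Pr [Base ( [Ty [Pr [Base b]] -> [Ty [Pr [Base a]]]] )]]]]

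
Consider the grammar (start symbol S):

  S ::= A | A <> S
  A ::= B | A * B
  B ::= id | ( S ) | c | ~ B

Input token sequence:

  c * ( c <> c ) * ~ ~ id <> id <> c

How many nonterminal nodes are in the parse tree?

[S [A [A [A [B c]] * [B ( [S [A [B c]] <> [S [A [B c]]]] )]] * [B ~ [B ~ [B id]]]] <> [S [A [B id]] <> [S [A [B c]]]]]

21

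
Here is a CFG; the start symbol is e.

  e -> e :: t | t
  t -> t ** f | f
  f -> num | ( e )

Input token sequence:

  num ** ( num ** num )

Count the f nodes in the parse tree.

[e [t [t [f num]] ** [f ( [e [t [t [f num]] ** [f num]]] )]]]

4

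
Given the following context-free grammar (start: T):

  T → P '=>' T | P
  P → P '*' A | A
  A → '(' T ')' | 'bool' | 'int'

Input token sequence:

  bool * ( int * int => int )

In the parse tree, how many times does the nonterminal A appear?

5

[T [P [P [A bool]] * [A ( [T [P [P [A int]] * [A int]] => [T [P [A int]]]] )]]]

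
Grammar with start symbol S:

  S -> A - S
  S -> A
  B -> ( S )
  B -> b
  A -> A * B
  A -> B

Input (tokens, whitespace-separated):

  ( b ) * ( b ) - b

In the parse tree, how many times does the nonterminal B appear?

[S [A [A [B ( [S [A [B b]]] )]] * [B ( [S [A [B b]]] )]] - [S [A [B b]]]]

5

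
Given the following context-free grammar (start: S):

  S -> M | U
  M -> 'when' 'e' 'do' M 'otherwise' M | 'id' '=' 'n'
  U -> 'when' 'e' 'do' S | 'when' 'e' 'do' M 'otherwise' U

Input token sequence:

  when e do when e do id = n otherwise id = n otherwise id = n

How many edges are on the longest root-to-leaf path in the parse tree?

[S [M when e do [M when e do [M id = n] otherwise [M id = n]] otherwise [M id = n]]]

4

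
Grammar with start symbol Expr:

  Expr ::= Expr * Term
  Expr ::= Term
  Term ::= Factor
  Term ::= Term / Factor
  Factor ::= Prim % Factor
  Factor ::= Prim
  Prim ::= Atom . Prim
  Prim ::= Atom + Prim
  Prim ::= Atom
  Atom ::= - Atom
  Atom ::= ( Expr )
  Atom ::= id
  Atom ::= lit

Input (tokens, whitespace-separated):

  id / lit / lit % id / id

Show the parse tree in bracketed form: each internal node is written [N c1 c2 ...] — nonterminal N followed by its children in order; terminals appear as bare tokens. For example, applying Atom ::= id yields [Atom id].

[Expr [Term [Term [Term [Term [Factor [Prim [Atom id]]]] / [Factor [Prim [Atom lit]]]] / [Factor [Prim [Atom lit]] % [Factor [Prim [Atom id]]]]] / [Factor [Prim [Atom id]]]]]

Expr
Term
Term / Factor
Term / Factor / Factor
Term / Factor / Factor / Factor
Factor / Factor / Factor / Factor
Prim / Factor / Factor / Factor
Atom / Factor / Factor / Factor
id / Factor / Factor / Factor
id / Prim / Factor / Factor
id / Atom / Factor / Factor
id / lit / Factor / Factor
id / lit / Prim % Factor / Factor
id / lit / Atom % Factor / Factor
id / lit / lit % Factor / Factor
id / lit / lit % Prim / Factor
id / lit / lit % Atom / Factor
id / lit / lit % id / Factor
id / lit / lit % id / Prim
id / lit / lit % id / Atom
id / lit / lit % id / id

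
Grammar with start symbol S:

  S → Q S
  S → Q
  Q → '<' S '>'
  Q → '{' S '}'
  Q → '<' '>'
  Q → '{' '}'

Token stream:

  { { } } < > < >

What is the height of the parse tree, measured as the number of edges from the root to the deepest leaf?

[S [Q { [S [Q { }]] }] [S [Q < >] [S [Q < >]]]]

4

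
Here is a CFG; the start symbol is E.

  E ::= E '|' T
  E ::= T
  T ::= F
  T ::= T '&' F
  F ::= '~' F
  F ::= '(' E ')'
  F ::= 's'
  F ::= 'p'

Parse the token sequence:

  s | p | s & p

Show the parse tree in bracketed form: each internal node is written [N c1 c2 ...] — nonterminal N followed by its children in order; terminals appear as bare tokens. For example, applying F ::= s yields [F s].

[E [E [E [T [F s]]] | [T [F p]]] | [T [T [F s]] & [F p]]]

E
E | T
E | T | T
T | T | T
F | T | T
s | T | T
s | F | T
s | p | T
s | p | T & F
s | p | F & F
s | p | s & F
s | p | s & p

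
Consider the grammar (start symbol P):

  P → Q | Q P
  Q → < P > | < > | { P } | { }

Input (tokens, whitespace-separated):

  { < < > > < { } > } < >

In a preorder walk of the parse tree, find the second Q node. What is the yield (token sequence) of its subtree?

[P [Q { [P [Q < [P [Q < >]] >] [P [Q < [P [Q { }]] >]]] }] [P [Q < >]]]

< < > >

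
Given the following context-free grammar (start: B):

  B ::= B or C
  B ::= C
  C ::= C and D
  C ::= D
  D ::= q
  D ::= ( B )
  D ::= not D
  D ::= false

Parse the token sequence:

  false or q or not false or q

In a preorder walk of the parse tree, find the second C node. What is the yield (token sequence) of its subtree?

[B [B [B [B [C [D false]]] or [C [D q]]] or [C [D not [D false]]]] or [C [D q]]]

q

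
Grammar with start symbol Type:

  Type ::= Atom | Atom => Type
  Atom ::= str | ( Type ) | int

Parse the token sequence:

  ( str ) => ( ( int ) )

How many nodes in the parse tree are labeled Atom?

5

[Type [Atom ( [Type [Atom str]] )] => [Type [Atom ( [Type [Atom ( [Type [Atom int]] )]] )]]]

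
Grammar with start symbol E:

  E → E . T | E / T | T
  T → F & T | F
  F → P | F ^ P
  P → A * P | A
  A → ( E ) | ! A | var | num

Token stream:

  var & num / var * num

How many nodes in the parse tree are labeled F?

3

[E [E [T [F [P [A var]]] & [T [F [P [A num]]]]]] / [T [F [P [A var] * [P [A num]]]]]]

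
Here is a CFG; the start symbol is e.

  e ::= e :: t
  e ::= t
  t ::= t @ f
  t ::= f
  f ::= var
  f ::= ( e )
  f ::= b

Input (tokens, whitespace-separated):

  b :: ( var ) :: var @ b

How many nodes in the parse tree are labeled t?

[e [e [e [t [f b]]] :: [t [f ( [e [t [f var]]] )]]] :: [t [t [f var]] @ [f b]]]

5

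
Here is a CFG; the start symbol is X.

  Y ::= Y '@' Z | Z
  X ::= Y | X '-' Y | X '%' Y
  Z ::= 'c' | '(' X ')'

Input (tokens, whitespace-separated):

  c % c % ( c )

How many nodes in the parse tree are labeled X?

4

[X [X [X [Y [Z c]]] % [Y [Z c]]] % [Y [Z ( [X [Y [Z c]]] )]]]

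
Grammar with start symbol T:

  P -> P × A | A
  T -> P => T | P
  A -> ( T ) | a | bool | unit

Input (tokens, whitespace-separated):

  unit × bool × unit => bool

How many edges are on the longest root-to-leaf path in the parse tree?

5

[T [P [P [P [A unit]] × [A bool]] × [A unit]] => [T [P [A bool]]]]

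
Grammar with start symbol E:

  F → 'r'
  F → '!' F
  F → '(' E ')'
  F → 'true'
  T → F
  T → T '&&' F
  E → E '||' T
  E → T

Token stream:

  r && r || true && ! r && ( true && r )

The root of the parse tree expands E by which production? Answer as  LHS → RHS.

E → E '||' T

[E [E [T [T [F r]] && [F r]]] || [T [T [T [F true]] && [F ! [F r]]] && [F ( [E [T [T [F true]] && [F r]]] )]]]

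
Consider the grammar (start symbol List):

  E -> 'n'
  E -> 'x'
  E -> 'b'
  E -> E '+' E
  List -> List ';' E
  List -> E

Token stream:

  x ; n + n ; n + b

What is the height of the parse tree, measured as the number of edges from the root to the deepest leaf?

4

[List [List [List [E x]] ; [E [E n] + [E n]]] ; [E [E n] + [E b]]]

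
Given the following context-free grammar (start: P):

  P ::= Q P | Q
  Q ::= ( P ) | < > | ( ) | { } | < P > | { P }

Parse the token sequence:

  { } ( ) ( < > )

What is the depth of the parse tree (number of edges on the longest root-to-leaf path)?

6

[P [Q { }] [P [Q ( )] [P [Q ( [P [Q < >]] )]]]]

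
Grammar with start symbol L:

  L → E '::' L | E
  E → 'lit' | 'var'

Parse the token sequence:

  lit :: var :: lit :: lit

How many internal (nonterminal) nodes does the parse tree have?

8

[L [E lit] :: [L [E var] :: [L [E lit] :: [L [E lit]]]]]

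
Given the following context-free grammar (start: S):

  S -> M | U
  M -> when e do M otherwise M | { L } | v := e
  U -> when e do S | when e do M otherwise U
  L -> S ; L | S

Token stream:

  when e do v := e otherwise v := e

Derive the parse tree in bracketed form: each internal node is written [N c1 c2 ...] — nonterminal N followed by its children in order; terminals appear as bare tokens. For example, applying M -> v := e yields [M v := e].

[S [M when e do [M v := e] otherwise [M v := e]]]

S
M
when e do M otherwise M
when e do v := e otherwise M
when e do v := e otherwise v := e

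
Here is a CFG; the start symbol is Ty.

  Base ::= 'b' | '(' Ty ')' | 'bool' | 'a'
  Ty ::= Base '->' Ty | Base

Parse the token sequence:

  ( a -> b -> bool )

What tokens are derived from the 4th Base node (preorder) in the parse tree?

bool

[Ty [Base ( [Ty [Base a] -> [Ty [Base b] -> [Ty [Base bool]]]] )]]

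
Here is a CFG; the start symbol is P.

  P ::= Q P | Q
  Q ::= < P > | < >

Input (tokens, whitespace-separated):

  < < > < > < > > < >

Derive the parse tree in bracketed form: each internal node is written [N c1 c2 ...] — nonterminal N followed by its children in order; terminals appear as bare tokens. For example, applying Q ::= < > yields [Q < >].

[P [Q < [P [Q < >] [P [Q < >] [P [Q < >]]]] >] [P [Q < >]]]

P
Q P
< P > P
< Q P > P
< < > P > P
< < > Q P > P
< < > < > P > P
< < > < > Q > P
< < > < > < > > P
< < > < > < > > Q
< < > < > < > > < >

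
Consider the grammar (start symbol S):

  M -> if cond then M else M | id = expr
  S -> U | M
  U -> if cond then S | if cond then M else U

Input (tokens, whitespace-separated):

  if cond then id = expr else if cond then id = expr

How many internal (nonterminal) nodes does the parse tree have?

6

[S [U if cond then [M id = expr] else [U if cond then [S [M id = expr]]]]]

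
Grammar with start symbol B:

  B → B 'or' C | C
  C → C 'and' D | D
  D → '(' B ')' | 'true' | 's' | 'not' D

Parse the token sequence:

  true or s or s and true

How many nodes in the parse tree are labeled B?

[B [B [B [C [D true]]] or [C [D s]]] or [C [C [D s]] and [D true]]]

3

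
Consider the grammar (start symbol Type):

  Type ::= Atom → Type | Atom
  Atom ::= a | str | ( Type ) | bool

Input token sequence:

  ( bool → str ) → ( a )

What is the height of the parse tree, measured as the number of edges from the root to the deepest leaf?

5

[Type [Atom ( [Type [Atom bool] → [Type [Atom str]]] )] → [Type [Atom ( [Type [Atom a]] )]]]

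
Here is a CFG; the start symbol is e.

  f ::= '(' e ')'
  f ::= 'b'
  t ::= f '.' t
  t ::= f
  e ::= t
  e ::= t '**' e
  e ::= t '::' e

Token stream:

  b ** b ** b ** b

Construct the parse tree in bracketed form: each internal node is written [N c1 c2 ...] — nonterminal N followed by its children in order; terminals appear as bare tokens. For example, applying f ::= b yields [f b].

e
t ** e
f ** e
b ** e
b ** t ** e
b ** f ** e
b ** b ** e
b ** b ** t ** e
b ** b ** f ** e
b ** b ** b ** e
b ** b ** b ** t
b ** b ** b ** f
b ** b ** b ** b

[e [t [f b]] ** [e [t [f b]] ** [e [t [f b]] ** [e [t [f b]]]]]]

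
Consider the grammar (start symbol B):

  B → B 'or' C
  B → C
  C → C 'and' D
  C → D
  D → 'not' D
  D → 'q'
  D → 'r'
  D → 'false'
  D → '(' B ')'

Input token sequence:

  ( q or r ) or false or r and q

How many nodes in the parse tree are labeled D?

6

[B [B [B [C [D ( [B [B [C [D q]]] or [C [D r]]] )]]] or [C [D false]]] or [C [C [D r]] and [D q]]]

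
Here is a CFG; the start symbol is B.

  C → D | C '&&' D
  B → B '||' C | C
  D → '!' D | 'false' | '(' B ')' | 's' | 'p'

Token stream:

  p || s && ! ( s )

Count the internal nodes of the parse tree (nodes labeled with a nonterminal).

[B [B [C [D p]]] || [C [C [D s]] && [D ! [D ( [B [C [D s]]] )]]]]

12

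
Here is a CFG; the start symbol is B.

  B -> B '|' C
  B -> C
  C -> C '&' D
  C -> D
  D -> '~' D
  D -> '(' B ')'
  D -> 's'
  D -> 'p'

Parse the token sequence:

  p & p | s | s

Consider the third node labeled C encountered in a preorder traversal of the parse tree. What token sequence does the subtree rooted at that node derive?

s

[B [B [B [C [C [D p]] & [D p]]] | [C [D s]]] | [C [D s]]]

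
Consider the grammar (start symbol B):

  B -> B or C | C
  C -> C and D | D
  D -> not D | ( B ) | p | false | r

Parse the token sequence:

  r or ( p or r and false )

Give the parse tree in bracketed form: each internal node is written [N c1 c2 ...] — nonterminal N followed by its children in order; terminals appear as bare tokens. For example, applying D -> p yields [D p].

B
B or C
C or C
D or C
r or C
r or D
r or ( B )
r or ( B or C )
r or ( C or C )
r or ( D or C )
r or ( p or C )
r or ( p or C and D )
r or ( p or D and D )
r or ( p or r and D )
r or ( p or r and false )

[B [B [C [D r]]] or [C [D ( [B [B [C [D p]]] or [C [C [D r]] and [D false]]] )]]]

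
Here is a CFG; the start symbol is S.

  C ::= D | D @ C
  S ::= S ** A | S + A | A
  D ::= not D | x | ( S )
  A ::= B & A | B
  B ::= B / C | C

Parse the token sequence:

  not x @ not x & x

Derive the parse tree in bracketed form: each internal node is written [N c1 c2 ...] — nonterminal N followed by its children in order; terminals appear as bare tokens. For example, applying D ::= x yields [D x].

S
A
B & A
C & A
D @ C & A
not D @ C & A
not x @ C & A
not x @ D & A
not x @ not D & A
not x @ not x & A
not x @ not x & B
not x @ not x & C
not x @ not x & D
not x @ not x & x

[S [A [B [C [D not [D x]] @ [C [D not [D x]]]]] & [A [B [C [D x]]]]]]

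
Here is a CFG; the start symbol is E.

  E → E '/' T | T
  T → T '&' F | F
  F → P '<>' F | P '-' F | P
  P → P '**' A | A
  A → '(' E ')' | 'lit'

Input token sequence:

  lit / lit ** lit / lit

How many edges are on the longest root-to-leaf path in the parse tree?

7

[E [E [E [T [F [P [A lit]]]]] / [T [F [P [P [A lit]] ** [A lit]]]]] / [T [F [P [A lit]]]]]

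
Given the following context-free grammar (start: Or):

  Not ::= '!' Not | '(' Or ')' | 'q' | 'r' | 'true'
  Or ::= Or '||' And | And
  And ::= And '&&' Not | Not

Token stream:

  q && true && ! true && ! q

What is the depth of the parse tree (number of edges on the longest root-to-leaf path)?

[Or [And [And [And [And [Not q]] && [Not true]] && [Not ! [Not true]]] && [Not ! [Not q]]]]

6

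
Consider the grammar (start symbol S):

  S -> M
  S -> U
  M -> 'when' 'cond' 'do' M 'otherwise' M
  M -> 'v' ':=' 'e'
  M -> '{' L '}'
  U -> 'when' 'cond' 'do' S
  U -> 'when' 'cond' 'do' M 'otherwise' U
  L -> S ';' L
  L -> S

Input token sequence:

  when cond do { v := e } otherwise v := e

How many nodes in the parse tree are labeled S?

[S [M when cond do [M { [L [S [M v := e]]] }] otherwise [M v := e]]]

2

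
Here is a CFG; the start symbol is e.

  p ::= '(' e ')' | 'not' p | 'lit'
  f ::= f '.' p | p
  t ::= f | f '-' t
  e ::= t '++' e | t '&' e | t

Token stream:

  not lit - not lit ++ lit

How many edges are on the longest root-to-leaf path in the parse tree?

[e [t [f [p not [p lit]]] - [t [f [p not [p lit]]]]] ++ [e [t [f [p lit]]]]]

6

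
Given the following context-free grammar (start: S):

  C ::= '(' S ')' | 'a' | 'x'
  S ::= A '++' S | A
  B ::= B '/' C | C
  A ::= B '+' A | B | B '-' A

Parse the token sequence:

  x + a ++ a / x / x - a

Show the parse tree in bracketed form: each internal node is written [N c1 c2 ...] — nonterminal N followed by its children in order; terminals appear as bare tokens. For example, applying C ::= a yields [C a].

S
A ++ S
B + A ++ S
C + A ++ S
x + A ++ S
x + B ++ S
x + C ++ S
x + a ++ S
x + a ++ A
x + a ++ B - A
x + a ++ B / C - A
x + a ++ B / C / C - A
x + a ++ C / C / C - A
x + a ++ a / C / C - A
x + a ++ a / x / C - A
x + a ++ a / x / x - A
x + a ++ a / x / x - B
x + a ++ a / x / x - C
x + a ++ a / x / x - a

[S [A [B [C x]] + [A [B [C a]]]] ++ [S [A [B [B [B [C a]] / [C x]] / [C x]] - [A [B [C a]]]]]]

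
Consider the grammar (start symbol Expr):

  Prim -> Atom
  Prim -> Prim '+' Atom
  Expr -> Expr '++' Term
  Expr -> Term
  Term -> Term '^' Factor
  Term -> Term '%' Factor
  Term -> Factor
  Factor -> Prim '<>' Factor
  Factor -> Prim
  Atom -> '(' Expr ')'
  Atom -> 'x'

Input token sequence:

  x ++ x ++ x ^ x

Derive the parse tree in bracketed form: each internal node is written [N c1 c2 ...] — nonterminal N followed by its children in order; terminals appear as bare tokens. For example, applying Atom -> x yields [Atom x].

[Expr [Expr [Expr [Term [Factor [Prim [Atom x]]]]] ++ [Term [Factor [Prim [Atom x]]]]] ++ [Term [Term [Factor [Prim [Atom x]]]] ^ [Factor [Prim [Atom x]]]]]

Expr
Expr ++ Term
Expr ++ Term ++ Term
Term ++ Term ++ Term
Factor ++ Term ++ Term
Prim ++ Term ++ Term
Atom ++ Term ++ Term
x ++ Term ++ Term
x ++ Factor ++ Term
x ++ Prim ++ Term
x ++ Atom ++ Term
x ++ x ++ Term
x ++ x ++ Term ^ Factor
x ++ x ++ Factor ^ Factor
x ++ x ++ Prim ^ Factor
x ++ x ++ Atom ^ Factor
x ++ x ++ x ^ Factor
x ++ x ++ x ^ Prim
x ++ x ++ x ^ Atom
x ++ x ++ x ^ x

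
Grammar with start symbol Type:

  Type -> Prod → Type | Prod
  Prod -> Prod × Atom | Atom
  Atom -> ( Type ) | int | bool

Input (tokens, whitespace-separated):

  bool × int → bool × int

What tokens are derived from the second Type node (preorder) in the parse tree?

bool × int

[Type [Prod [Prod [Atom bool]] × [Atom int]] → [Type [Prod [Prod [Atom bool]] × [Atom int]]]]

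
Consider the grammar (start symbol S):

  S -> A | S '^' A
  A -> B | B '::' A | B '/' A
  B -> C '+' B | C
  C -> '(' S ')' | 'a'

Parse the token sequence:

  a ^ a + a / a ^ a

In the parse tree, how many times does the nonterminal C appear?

[S [S [S [A [B [C a]]]] ^ [A [B [C a] + [B [C a]]] / [A [B [C a]]]]] ^ [A [B [C a]]]]

5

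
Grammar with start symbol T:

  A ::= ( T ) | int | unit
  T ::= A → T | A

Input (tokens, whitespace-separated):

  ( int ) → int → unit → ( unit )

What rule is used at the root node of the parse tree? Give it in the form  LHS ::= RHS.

[T [A ( [T [A int]] )] → [T [A int] → [T [A unit] → [T [A ( [T [A unit]] )]]]]]

T ::= A → T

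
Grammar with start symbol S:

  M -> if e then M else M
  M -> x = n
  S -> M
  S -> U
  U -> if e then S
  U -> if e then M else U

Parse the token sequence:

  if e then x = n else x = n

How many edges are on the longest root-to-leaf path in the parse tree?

3

[S [M if e then [M x = n] else [M x = n]]]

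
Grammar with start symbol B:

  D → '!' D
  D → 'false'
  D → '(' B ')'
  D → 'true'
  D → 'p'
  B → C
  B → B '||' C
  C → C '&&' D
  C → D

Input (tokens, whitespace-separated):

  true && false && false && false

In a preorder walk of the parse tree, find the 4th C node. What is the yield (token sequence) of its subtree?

true

[B [C [C [C [C [D true]] && [D false]] && [D false]] && [D false]]]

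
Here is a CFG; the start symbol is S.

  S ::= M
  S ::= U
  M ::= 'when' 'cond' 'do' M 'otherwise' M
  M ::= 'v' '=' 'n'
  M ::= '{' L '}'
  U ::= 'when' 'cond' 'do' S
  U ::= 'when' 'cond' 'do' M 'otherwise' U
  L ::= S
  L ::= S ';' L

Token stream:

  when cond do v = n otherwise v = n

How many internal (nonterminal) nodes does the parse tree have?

[S [M when cond do [M v = n] otherwise [M v = n]]]

4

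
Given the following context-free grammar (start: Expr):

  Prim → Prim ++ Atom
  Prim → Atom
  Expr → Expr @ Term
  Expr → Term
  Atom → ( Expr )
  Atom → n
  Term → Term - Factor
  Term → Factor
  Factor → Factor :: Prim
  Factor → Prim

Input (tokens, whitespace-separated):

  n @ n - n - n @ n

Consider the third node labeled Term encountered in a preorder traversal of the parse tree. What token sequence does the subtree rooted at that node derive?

n - n

[Expr [Expr [Expr [Term [Factor [Prim [Atom n]]]]] @ [Term [Term [Term [Factor [Prim [Atom n]]]] - [Factor [Prim [Atom n]]]] - [Factor [Prim [Atom n]]]]] @ [Term [Factor [Prim [Atom n]]]]]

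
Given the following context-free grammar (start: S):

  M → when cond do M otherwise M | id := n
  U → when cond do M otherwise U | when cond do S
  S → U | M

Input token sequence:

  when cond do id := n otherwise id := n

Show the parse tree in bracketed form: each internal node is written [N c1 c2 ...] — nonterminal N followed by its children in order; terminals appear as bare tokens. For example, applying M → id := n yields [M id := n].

[S [M when cond do [M id := n] otherwise [M id := n]]]

S
M
when cond do M otherwise M
when cond do id := n otherwise M
when cond do id := n otherwise id := n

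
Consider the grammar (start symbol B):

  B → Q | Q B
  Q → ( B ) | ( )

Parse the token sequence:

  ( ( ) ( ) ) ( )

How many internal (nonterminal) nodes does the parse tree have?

[B [Q ( [B [Q ( )] [B [Q ( )]]] )] [B [Q ( )]]]

8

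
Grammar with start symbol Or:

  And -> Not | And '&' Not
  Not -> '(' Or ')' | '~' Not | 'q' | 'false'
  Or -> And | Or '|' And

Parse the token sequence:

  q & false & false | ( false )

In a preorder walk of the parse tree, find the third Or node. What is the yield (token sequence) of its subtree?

false

[Or [Or [And [And [And [Not q]] & [Not false]] & [Not false]]] | [And [Not ( [Or [And [Not false]]] )]]]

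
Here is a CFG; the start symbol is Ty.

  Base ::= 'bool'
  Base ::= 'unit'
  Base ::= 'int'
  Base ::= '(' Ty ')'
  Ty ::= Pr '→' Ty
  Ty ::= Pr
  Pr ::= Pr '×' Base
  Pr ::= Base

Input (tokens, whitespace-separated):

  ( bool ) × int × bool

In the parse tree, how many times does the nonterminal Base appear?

[Ty [Pr [Pr [Pr [Base ( [Ty [Pr [Base bool]]] )]] × [Base int]] × [Base bool]]]

4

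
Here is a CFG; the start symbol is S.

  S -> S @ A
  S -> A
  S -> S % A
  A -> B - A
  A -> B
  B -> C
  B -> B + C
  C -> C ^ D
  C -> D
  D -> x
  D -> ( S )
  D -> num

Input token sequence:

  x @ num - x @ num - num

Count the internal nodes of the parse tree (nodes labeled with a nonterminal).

[S [S [S [A [B [C [D x]]]]] @ [A [B [C [D num]]] - [A [B [C [D x]]]]]] @ [A [B [C [D num]]] - [A [B [C [D num]]]]]]

23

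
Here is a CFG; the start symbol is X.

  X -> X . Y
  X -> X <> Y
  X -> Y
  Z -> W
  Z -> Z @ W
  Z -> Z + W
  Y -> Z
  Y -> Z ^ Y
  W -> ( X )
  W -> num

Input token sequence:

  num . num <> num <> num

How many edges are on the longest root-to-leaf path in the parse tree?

[X [X [X [X [Y [Z [W num]]]] . [Y [Z [W num]]]] <> [Y [Z [W num]]]] <> [Y [Z [W num]]]]

7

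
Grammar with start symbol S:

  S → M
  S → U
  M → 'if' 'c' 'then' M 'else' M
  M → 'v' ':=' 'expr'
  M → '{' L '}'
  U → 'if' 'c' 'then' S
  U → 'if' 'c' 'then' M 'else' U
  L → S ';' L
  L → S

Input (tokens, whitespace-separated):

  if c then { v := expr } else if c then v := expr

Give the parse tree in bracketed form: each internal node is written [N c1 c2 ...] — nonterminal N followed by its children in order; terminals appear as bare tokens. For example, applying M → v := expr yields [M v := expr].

S
U
if c then M else U
if c then { L } else U
if c then { S } else U
if c then { M } else U
if c then { v := expr } else U
if c then { v := expr } else if c then S
if c then { v := expr } else if c then M
if c then { v := expr } else if c then v := expr

[S [U if c then [M { [L [S [M v := expr]]] }] else [U if c then [S [M v := expr]]]]]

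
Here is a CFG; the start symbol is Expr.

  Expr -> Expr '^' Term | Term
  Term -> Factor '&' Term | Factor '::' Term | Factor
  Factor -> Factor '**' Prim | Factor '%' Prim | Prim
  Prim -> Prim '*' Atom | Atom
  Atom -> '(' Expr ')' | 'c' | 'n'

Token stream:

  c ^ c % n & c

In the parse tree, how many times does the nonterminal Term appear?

3

[Expr [Expr [Term [Factor [Prim [Atom c]]]]] ^ [Term [Factor [Factor [Prim [Atom c]]] % [Prim [Atom n]]] & [Term [Factor [Prim [Atom c]]]]]]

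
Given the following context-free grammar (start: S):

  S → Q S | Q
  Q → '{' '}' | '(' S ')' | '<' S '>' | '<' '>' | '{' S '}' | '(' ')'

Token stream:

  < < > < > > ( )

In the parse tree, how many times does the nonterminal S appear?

[S [Q < [S [Q < >] [S [Q < >]]] >] [S [Q ( )]]]

4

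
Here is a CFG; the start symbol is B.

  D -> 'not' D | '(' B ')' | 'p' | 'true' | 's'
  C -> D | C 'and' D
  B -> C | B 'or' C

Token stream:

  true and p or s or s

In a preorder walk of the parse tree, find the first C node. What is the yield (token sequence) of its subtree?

true and p

[B [B [B [C [C [D true]] and [D p]]] or [C [D s]]] or [C [D s]]]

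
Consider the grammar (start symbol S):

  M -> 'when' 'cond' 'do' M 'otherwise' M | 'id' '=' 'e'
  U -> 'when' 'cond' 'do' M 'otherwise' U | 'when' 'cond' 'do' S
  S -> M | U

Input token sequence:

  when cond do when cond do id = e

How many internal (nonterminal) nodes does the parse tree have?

6

[S [U when cond do [S [U when cond do [S [M id = e]]]]]]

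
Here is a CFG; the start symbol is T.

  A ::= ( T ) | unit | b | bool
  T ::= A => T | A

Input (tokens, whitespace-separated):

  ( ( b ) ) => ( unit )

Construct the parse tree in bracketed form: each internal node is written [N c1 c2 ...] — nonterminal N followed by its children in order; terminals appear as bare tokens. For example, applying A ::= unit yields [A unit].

[T [A ( [T [A ( [T [A b]] )]] )] => [T [A ( [T [A unit]] )]]]

T
A => T
( T ) => T
( A ) => T
( ( T ) ) => T
( ( A ) ) => T
( ( b ) ) => T
( ( b ) ) => A
( ( b ) ) => ( T )
( ( b ) ) => ( A )
( ( b ) ) => ( unit )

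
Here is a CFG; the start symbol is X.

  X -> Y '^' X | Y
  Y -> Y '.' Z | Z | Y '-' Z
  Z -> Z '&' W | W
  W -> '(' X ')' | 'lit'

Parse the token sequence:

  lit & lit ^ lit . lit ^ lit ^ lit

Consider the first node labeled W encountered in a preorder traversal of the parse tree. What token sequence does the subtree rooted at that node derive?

[X [Y [Z [Z [W lit]] & [W lit]]] ^ [X [Y [Y [Z [W lit]]] . [Z [W lit]]] ^ [X [Y [Z [W lit]]] ^ [X [Y [Z [W lit]]]]]]]

lit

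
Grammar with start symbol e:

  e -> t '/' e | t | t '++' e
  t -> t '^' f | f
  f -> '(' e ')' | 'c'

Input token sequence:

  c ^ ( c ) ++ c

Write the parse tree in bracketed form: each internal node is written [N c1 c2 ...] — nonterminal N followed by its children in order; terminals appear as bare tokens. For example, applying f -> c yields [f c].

[e [t [t [f c]] ^ [f ( [e [t [f c]]] )]] ++ [e [t [f c]]]]

e
t ++ e
t ^ f ++ e
f ^ f ++ e
c ^ f ++ e
c ^ ( e ) ++ e
c ^ ( t ) ++ e
c ^ ( f ) ++ e
c ^ ( c ) ++ e
c ^ ( c ) ++ t
c ^ ( c ) ++ f
c ^ ( c ) ++ c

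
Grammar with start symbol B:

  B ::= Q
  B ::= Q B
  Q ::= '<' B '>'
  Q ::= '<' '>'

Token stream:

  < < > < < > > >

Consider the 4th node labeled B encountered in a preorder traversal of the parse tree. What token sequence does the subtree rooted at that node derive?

[B [Q < [B [Q < >] [B [Q < [B [Q < >]] >]]] >]]

< >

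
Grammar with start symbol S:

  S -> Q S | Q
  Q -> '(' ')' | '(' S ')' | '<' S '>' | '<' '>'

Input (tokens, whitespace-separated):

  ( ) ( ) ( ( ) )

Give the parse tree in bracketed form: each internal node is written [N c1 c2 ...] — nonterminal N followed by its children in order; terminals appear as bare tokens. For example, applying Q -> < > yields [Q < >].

[S [Q ( )] [S [Q ( )] [S [Q ( [S [Q ( )]] )]]]]

S
Q S
( ) S
( ) Q S
( ) ( ) S
( ) ( ) Q
( ) ( ) ( S )
( ) ( ) ( Q )
( ) ( ) ( ( ) )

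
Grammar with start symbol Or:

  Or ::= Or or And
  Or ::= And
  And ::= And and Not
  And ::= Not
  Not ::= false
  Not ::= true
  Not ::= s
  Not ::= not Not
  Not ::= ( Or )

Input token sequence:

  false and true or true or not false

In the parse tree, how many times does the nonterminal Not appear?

[Or [Or [Or [And [And [Not false]] and [Not true]]] or [And [Not true]]] or [And [Not not [Not false]]]]

5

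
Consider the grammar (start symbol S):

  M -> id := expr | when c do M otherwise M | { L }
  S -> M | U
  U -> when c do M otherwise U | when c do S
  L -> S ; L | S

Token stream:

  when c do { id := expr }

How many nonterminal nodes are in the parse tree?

[S [U when c do [S [M { [L [S [M id := expr]]] }]]]]

7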